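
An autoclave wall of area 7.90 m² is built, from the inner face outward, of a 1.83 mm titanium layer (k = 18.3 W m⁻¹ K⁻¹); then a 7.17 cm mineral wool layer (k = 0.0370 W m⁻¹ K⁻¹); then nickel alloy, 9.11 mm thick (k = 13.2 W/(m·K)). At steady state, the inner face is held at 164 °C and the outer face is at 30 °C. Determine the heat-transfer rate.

Resistance network (inner→outer):
  R_titanium = L/(kA) = 0.00183/(18.3·7.90) = 1.266×10^-5 K/W
  R_mineral wool = L/(kA) = 0.0717/(0.0370·7.90) = 0.2453 K/W
  R_nickel alloy = L/(kA) = 0.00911/(13.2·7.90) = 8.736×10^-5 K/W
ΣR = 1.266×10^-5 + 0.2453 + 8.736×10^-5 = 0.2454 K/W
Q = ΔT/ΣR = (164 °C − 30 °C)/0.2454 = 546 W

Q = 546 W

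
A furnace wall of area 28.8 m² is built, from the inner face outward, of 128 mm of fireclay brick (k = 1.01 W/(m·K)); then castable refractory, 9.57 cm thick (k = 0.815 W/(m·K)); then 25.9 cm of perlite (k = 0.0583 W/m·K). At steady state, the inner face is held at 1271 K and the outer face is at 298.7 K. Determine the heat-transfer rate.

Series thermal resistances, inner to outer:
  R_fireclay brick = L/(kA) = 0.128/(1.01·28.8) = 0.004400 K/W
  R_castable refractory = L/(kA) = 0.0957/(0.815·28.8) = 0.004077 K/W
  R_perlite = L/(kA) = 0.259/(0.0583·28.8) = 0.1543 K/W
ΣR = 0.004400 + 0.004077 + 0.1543 = 0.1628 K/W
Q = ΔT/ΣR = (1271 K − 298.7 K)/0.1628 = 5970 W

Q = 5.97 kW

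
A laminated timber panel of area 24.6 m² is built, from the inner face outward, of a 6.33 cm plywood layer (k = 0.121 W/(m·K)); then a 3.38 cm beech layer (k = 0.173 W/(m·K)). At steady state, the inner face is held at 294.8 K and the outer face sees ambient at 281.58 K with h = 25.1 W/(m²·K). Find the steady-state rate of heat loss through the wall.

Resistance network (inner→outer):
  R_plywood = L/(kA) = 0.0633/(0.121·24.6) = 0.02127 K/W
  R_beech = L/(kA) = 0.0338/(0.173·24.6) = 0.007942 K/W
  R_conv,out = 1/(hA) = 1/(25.1·24.6) = 0.001620 K/W
ΣR = 0.02127 + 0.007942 + 0.001620 = 0.03083 K/W
Q = ΔT/ΣR = (294.8 K − 281.58 K)/0.03083 = 429 W

Q = 429 W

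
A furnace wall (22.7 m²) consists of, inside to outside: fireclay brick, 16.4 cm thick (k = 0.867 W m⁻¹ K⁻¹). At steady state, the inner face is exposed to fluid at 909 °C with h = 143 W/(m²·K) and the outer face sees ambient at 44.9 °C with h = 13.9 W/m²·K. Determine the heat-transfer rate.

Q = 73.2 kW

Treat each layer as a resistance in series:
  R_conv,in = 1/(hA) = 1/(143·22.7) = 3.081×10^-4 K/W
  R_fireclay brick = L/(kA) = 0.164/(0.867·22.7) = 0.008333 K/W
  R_conv,out = 1/(hA) = 1/(13.9·22.7) = 0.003169 K/W
ΣR = 3.081×10^-4 + 0.008333 + 0.003169 = 0.01181 K/W
Q = ΔT/ΣR = (909 °C − 44.9 °C)/0.01181 = 73200 W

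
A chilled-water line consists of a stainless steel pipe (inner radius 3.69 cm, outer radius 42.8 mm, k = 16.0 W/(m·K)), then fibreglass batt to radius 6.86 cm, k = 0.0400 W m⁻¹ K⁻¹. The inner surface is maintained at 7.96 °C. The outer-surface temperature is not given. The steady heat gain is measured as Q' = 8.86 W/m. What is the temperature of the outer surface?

T_out = 24.6 °C

Series resistances:
  R'_stainless steel = ln(0.0428/0.0369)/(2πk) = 0.1483/(2π·16.0) = 0.001475 m·K/W
  R'_fibreglass batt = ln(0.0686/0.0428)/(2πk) = 0.4718/(2π·0.0400) = 1.877 m·K/W
ΣR = 1.879 m·K/W
ΔT = Q'·ΣR = 8.86 × 1.879 = 16.65 K
Heat flows inward, so T_out = T_in + ΔT = 7.96 + 16.65 = 24.6 °C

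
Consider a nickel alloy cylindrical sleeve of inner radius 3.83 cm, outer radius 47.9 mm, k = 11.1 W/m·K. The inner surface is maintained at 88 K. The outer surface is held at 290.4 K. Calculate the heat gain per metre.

Q' = 63100 W/m

Q' = 2πk·ΔT/ln(r₂/r₁) = 2π × 11.1 × 202.4 / ln(0.0479/0.0383) = 63100 W/m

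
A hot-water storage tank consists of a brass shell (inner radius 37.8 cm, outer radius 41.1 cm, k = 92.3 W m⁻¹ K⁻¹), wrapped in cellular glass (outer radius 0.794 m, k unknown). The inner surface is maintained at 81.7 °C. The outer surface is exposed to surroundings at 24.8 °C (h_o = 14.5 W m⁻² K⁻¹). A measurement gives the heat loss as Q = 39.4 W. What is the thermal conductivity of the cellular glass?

ΣR = ΔT/Q = |81.7 − 24.8|/39.4 = 1.444 K/W
Known resistances:
  R_brass = (1/0.378 − 1/0.411)/(4πk) = 0.2124/(4π·92.3) = 1.831×10^-4 K/W
  R_conv,out = 1/(4πr²h) = 1/(4π·0.794²·14.5) = 0.008705 K/W
R_cellular glass = ΣR − ΣR_known = 1.444 − 0.008888 = 1.435 K/W
(1/r₁−1/r₂)/(4πk) = 1.435 ⇒ k = 1.174/(4π·1.435) = 0.0651 W/m·K

k = 0.0651 W/m·K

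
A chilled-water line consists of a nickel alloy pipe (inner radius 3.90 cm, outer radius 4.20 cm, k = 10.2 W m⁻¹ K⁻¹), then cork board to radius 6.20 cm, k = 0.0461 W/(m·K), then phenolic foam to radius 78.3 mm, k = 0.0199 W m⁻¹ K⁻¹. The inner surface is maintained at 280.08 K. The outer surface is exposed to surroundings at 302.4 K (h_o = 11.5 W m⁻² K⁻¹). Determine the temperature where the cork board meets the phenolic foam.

T = 288.9 K

Series thermal resistances, inner to outer:
  R'_nickel alloy = ln(0.0420/0.0390)/(2πk) = 0.07411/(2π·10.2) = 0.001156 m·K/W
  R'_cork board = ln(0.0620/0.0420)/(2πk) = 0.3895/(2π·0.0461) = 1.345 m·K/W
  R'_phenolic foam = ln(0.0783/0.0620)/(2πk) = 0.2334/(2π·0.0199) = 1.867 m·K/W
  R'_conv,out = 1/(2πr h) = 1/(2π·0.0783·11.5) = 0.1768 m·K/W
ΣR = 0.001156 + 1.345 + 1.867 + 0.1768 = 3.390 m·K/W
Q' = ΔT/ΣR = (280.08 K − 302.4 K)/3.390 = -6.584 W/m
From the inner boundary to the cork board/phenolic foam interface, ΣR_partial = 1.346 m·K/W.
T_interface = T_in − Q'·ΣR_partial = 280.08 K − (-6.584)(1.346) = 288.9 K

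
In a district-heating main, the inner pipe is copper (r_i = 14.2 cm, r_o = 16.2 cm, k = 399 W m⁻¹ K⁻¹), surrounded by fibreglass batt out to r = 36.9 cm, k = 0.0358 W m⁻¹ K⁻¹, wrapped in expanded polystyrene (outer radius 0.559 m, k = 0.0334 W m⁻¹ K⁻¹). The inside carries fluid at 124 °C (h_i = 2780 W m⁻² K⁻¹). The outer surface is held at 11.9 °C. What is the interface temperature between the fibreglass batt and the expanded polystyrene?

Resistance network (inner→outer):
  R'_conv,in = 1/(2πr h) = 1/(2π·0.142·2780) = 4.032×10^-4 m·K/W
  R'_copper = ln(0.162/0.142)/(2πk) = 0.1318/(2π·399) = 5.256×10^-5 m·K/W
  R'_fibreglass batt = ln(0.369/0.162)/(2πk) = 0.8232/(2π·0.0358) = 3.660 m·K/W
  R'_expanded polystyrene = ln(0.559/0.369)/(2πk) = 0.4154/(2π·0.0334) = 1.979 m·K/W
ΣR = 4.032×10^-4 + 5.256×10^-5 + 3.660 + 1.979 = 5.639 m·K/W
Q' = ΔT/ΣR = (124 °C − 11.9 °C)/5.639 = 19.88 W/m
From the inner boundary to the fibreglass batt/expanded polystyrene interface, ΣR_partial = 3.660 m·K/W.
T_interface = T_in − Q'·ΣR_partial = 124 °C − (19.88)(3.660) = 51.2 °C

T = 51.2 °C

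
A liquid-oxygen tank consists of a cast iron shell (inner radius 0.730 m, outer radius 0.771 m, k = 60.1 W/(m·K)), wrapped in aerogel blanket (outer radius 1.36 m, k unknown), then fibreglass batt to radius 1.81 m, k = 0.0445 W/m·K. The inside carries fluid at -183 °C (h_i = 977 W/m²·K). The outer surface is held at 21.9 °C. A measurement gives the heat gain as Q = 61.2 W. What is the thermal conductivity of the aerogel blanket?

k = 0.0148 W/m·K

ΣR = ΔT/Q = |-183 − 21.9|/61.2 = 3.348 K/W
Known resistances:
  R_conv,in = 1/(4πr²h) = 1/(4π·0.730²·977) = 1.528×10^-4 K/W
  R_cast iron = (1/0.730 − 1/0.771)/(4πk) = 0.07285/(4π·60.1) = 9.645×10^-5 K/W
  R_fibreglass batt = (1/1.36 − 1/1.81)/(4πk) = 0.1828/(4π·0.0445) = 0.3269 K/W
R_aerogel blanket = ΣR − ΣR_known = 3.348 − 0.3271 = 3.021 K/W
(1/r₁−1/r₂)/(4πk) = 3.021 ⇒ k = 0.5617/(4π·3.021) = 0.0148 W/m·K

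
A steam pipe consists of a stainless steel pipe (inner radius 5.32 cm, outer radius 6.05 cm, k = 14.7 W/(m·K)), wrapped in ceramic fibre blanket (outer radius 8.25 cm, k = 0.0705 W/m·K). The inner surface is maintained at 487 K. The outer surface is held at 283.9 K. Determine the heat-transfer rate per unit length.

Q' = 289 W/m

Resistance network (inner→outer):
  R'_stainless steel = ln(0.0605/0.0532)/(2πk) = 0.1286/(2π·14.7) = 0.001392 m·K/W
  R'_ceramic fibre blanket = ln(0.0825/0.0605)/(2πk) = 0.3102/(2π·0.0705) = 0.7002 m·K/W
ΣR = 0.001392 + 0.7002 = 0.7016 m·K/W
Q' = ΔT/ΣR = (487 K − 283.9 K)/0.7016 = 289 W/m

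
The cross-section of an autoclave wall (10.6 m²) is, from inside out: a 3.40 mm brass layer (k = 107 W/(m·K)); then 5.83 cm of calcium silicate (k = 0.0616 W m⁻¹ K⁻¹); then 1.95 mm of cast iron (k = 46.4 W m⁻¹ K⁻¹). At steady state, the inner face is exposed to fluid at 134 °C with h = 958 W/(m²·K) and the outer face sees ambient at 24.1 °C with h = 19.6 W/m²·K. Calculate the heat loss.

Q = 1170 W

Series thermal resistances, inner to outer:
  R_conv,in = 1/(hA) = 1/(958·10.6) = 9.848×10^-5 K/W
  R_brass = L/(kA) = 0.00340/(107·10.6) = 2.998×10^-6 K/W
  R_calcium silicate = L/(kA) = 0.0583/(0.0616·10.6) = 0.08929 K/W
  R_cast iron = L/(kA) = 0.00195/(46.4·10.6) = 3.965×10^-6 K/W
  R_conv,out = 1/(hA) = 1/(19.6·10.6) = 0.004813 K/W
ΣR = 9.848×10^-5 + 2.998×10^-6 + 0.08929 + 3.965×10^-6 + 0.004813 = 0.09421 K/W
Q = ΔT/ΣR = (134 °C − 24.1 °C)/0.09421 = 1170 W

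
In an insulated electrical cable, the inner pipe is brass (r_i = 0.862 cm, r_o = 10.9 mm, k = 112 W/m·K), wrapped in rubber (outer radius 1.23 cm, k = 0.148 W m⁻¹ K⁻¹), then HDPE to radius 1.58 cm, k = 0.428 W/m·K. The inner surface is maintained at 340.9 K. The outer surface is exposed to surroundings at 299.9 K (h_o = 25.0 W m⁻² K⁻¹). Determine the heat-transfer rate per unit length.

Series thermal resistances, inner to outer:
  R'_brass = ln(0.0109/0.00862)/(2πk) = 0.2347/(2π·112) = 3.335×10^-4 m·K/W
  R'_rubber = ln(0.0123/0.0109)/(2πk) = 0.1208/(2π·0.148) = 0.1299 m·K/W
  R'_HDPE = ln(0.0158/0.0123)/(2πk) = 0.2504/(2π·0.428) = 0.09312 m·K/W
  R'_conv,out = 1/(2πr h) = 1/(2π·0.0158·25.0) = 0.4029 m·K/W
ΣR = 3.335×10^-4 + 0.1299 + 0.09312 + 0.4029 = 0.6263 m·K/W
Q' = ΔT/ΣR = (340.9 K − 299.9 K)/0.6263 = 65.5 W/m

Q' = 65.5 W/m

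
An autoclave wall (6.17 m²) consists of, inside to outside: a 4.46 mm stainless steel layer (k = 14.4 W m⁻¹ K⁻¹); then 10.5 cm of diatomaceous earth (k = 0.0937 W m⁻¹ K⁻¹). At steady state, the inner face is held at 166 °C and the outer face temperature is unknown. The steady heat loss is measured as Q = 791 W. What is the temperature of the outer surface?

Sum the resistances:
  R_stainless steel = L/(kA) = 0.00446/(14.4·6.17) = 5.020×10^-5 K/W
  R_diatomaceous earth = L/(kA) = 0.105/(0.0937·6.17) = 0.1816 K/W
ΣR = 0.1817 K/W
ΔT = Q·ΣR = 791 × 0.1817 = 143.7 K
Heat flows outward, so T_out = T_in − ΔT = 166 − 143.7 = 22.3 °C

T_out = 22.3 °C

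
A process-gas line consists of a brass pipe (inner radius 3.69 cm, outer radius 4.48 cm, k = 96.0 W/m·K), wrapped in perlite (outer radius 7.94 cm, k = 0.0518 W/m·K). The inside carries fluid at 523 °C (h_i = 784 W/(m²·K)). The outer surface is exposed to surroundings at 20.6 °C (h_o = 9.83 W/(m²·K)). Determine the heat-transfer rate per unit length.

Series thermal resistances, inner to outer:
  R'_conv,in = 1/(2πr h) = 1/(2π·0.0369·784) = 0.005501 m·K/W
  R'_brass = ln(0.0448/0.0369)/(2πk) = 0.1940/(2π·96.0) = 3.216×10^-4 m·K/W
  R'_perlite = ln(0.0794/0.0448)/(2πk) = 0.5723/(2π·0.0518) = 1.758 m·K/W
  R'_conv,out = 1/(2πr h) = 1/(2π·0.0794·9.83) = 0.2039 m·K/W
ΣR = 0.005501 + 3.216×10^-4 + 1.758 + 0.2039 = 1.968 m·K/W
Q' = ΔT/ΣR = (523 °C − 20.6 °C)/1.968 = 255 W/m

Q' = 255 W/m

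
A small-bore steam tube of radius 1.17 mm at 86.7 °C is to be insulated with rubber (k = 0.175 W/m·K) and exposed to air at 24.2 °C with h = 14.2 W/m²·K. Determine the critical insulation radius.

For a cylinder, r_cr = k_ins/h = 0.175/14.2 = 0.0123 m = 1.23 cm

r_cr = 1.23 cm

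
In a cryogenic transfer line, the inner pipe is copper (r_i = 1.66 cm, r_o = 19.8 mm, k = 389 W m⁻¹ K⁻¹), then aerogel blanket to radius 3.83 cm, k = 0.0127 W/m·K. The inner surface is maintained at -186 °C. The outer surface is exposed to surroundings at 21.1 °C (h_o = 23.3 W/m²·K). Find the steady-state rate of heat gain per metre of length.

Q' = 24.5 W/m

Series thermal resistances, inner to outer:
  R'_copper = ln(0.0198/0.0166)/(2πk) = 0.1763/(2π·389) = 7.212×10^-5 m·K/W
  R'_aerogel blanket = ln(0.0383/0.0198)/(2πk) = 0.6598/(2π·0.0127) = 8.268 m·K/W
  R'_conv,out = 1/(2πr h) = 1/(2π·0.0383·23.3) = 0.1783 m·K/W
ΣR = 7.212×10^-5 + 8.268 + 0.1783 = 8.446 m·K/W
Q' = ΔT/ΣR = (-186 °C − 21.1 °C)/8.446 = -24.5 W/m
(Negative Q' ⇒ heat flows inward; heat gain = 24.5 W/m.)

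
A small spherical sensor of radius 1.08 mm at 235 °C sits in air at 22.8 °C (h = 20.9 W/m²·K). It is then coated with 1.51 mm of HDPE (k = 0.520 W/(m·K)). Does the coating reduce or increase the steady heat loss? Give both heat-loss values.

increases: 0.0650 → 0.326 W

Critical radius for a sphere: r_cr = 2k/h = 0.0498 m = 4.98 cm.
Outer radius after coating: r₂ = 0.00108 + 0.00151 = 0.00259 m.
Since r₁ < r_cr and r₂ ≤ r_cr, the coating moves toward the maximum at r_cr — heat loss rises.
Bare: R = 1/(4πr₁²h) = 3264 K/W; Q = 212.2/3264 = 0.0650 W.
Coated: R = R_cond + R_conv = 650.2 K/W; Q = 212.2/650.2 = 0.326 W.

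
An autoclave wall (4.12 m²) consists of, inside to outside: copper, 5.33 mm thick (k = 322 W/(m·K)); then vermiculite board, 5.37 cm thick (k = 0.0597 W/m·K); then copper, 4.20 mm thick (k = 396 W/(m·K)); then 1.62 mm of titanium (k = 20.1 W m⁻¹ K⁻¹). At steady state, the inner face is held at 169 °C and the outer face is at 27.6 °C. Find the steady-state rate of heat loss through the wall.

Resistance network (inner→outer):
  R_copper = L/(kA) = 0.00533/(322·4.12) = 4.018×10^-6 K/W
  R_vermiculite board = L/(kA) = 0.0537/(0.0597·4.12) = 0.2183 K/W
  R_copper = L/(kA) = 0.00420/(396·4.12) = 2.574×10^-6 K/W
  R_titanium = L/(kA) = 0.00162/(20.1·4.12) = 1.956×10^-5 K/W
ΣR = 4.018×10^-6 + 0.2183 + 2.574×10^-6 + 1.956×10^-5 = 0.2183 K/W
Q = ΔT/ΣR = (169 °C − 27.6 °C)/0.2183 = 648 W

Q = 648 W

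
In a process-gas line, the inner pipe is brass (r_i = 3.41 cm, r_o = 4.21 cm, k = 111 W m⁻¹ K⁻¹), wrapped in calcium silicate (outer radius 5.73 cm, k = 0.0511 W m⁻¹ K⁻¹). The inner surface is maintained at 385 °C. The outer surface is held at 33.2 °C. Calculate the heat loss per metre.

Series thermal resistances, inner to outer:
  R'_brass = ln(0.0421/0.0341)/(2πk) = 0.2108/(2π·111) = 3.022×10^-4 m·K/W
  R'_calcium silicate = ln(0.0573/0.0421)/(2πk) = 0.3083/(2π·0.0511) = 0.9601 m·K/W
ΣR = 3.022×10^-4 + 0.9601 = 0.9604 m·K/W
Q' = ΔT/ΣR = (385 °C − 33.2 °C)/0.9604 = 366 W/m

Q' = 366 W/m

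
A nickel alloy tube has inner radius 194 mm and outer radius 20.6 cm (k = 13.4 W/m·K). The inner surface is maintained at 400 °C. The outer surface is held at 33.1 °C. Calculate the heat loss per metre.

Q' = 2πk·ΔT/ln(r₂/r₁) = 2π × 13.4 × 366.9 / ln(0.206/0.194) = 5.15×10^5 W/m

Q' = 5.15×10^5 W/m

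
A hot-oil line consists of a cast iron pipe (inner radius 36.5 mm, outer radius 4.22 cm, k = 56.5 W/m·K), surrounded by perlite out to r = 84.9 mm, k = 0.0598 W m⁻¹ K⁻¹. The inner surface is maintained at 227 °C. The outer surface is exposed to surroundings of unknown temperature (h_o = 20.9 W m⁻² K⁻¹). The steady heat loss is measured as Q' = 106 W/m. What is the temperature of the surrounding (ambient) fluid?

Sum the resistances:
  R'_cast iron = ln(0.0422/0.0365)/(2πk) = 0.1451/(2π·56.5) = 4.088×10^-4 m·K/W
  R'_perlite = ln(0.0849/0.0422)/(2πk) = 0.6991/(2π·0.0598) = 1.860 m·K/W
  R'_conv,out = 1/(2πr h) = 1/(2π·0.0849·20.9) = 0.08969 m·K/W
ΣR = 1.951 m·K/W
ΔT = Q'·ΣR = 106 × 1.951 = 206.8 K
Heat flows outward, so T_out = T_in − ΔT = 227 − 206.8 = 20.2 °C

T_out = 20.2 °C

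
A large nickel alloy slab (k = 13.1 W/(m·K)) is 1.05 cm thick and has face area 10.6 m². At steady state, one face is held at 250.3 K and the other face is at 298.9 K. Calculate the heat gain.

Q = kA·ΔT/L = 13.1 × 10.6 × |250.3 K − 298.9 K| / 0.0105 = 6.43×10^5 W

Q = 643 kW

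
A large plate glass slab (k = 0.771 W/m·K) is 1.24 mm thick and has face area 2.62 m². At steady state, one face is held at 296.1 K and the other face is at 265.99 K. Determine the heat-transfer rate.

Q = kA·ΔT/L = 0.771 × 2.62 × |296.1 K − 265.99 K| / 0.00124 = 49100 W

Q = 49.1 kW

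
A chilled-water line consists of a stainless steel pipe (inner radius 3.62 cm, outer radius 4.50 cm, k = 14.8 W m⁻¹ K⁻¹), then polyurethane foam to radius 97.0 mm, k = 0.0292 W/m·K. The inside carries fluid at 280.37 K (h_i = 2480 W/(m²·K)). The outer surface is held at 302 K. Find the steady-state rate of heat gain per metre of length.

Resistance network (inner→outer):
  R'_conv,in = 1/(2πr h) = 1/(2π·0.0362·2480) = 0.001773 m·K/W
  R'_stainless steel = ln(0.0450/0.0362)/(2πk) = 0.2176/(2π·14.8) = 0.002340 m·K/W
  R'_polyurethane foam = ln(0.0970/0.0450)/(2πk) = 0.7680/(2π·0.0292) = 4.186 m·K/W
ΣR = 0.001773 + 0.002340 + 4.186 = 4.190 m·K/W
Q' = ΔT/ΣR = (280.37 K − 302 K)/4.190 = -5.16 W/m
(Negative Q' ⇒ heat flows inward; heat gain = 5.16 W/m.)

Q' = 5.16 W/m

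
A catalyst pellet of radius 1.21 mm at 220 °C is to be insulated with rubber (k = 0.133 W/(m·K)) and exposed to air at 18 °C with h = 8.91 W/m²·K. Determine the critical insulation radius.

r_cr = 2.99 cm

For a sphere, r_cr = 2k_ins/h = 2·0.133/8.91 = 0.0299 m = 2.99 cm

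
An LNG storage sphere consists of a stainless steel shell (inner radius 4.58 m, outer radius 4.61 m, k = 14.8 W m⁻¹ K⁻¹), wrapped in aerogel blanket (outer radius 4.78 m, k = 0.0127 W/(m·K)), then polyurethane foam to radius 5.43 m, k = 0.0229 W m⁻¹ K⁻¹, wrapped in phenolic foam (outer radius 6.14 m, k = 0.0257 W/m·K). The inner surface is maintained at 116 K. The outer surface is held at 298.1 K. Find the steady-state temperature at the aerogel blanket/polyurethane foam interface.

T = 160 K

Resistance network (inner→outer):
  R_stainless steel = (1/4.58 − 1/4.61)/(4πk) = 0.001421/(4π·14.8) = 7.640×10^-6 K/W
  R_aerogel blanket = (1/4.61 − 1/4.78)/(4πk) = 0.007715/(4π·0.0127) = 0.04834 K/W
  R_polyurethane foam = (1/4.78 − 1/5.43)/(4πk) = 0.02504/(4π·0.0229) = 0.08702 K/W
  R_phenolic foam = (1/5.43 − 1/6.14)/(4πk) = 0.02130/(4π·0.0257) = 0.06594 K/W
ΣR = 7.640×10^-6 + 0.04834 + 0.08702 + 0.06594 = 0.2013 K/W
Q = ΔT/ΣR = (116 K − 298.1 K)/0.2013 = -904.6 W
From the inner boundary to the aerogel blanket/polyurethane foam interface, ΣR_partial = 0.04835 K/W.
T_interface = T_in − Q·ΣR_partial = 116 K − (-904.6)(0.04835) = 160 K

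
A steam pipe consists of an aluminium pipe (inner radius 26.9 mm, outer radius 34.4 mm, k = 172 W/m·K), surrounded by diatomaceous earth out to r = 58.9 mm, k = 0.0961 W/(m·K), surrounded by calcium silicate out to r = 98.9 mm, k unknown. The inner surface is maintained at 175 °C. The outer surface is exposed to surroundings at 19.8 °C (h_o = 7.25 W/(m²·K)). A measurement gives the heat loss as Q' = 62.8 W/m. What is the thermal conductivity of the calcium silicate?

k = 0.0607 W/m·K

ΣR = ΔT/Q' = |175 − 19.8|/62.8 = 2.471 m·K/W
Known resistances:
  R'_aluminium = ln(0.0344/0.0269)/(2πk) = 0.2459/(2π·172) = 2.276×10^-4 m·K/W
  R'_diatomaceous earth = ln(0.0589/0.0344)/(2πk) = 0.5378/(2π·0.0961) = 0.8906 m·K/W
  R'_conv,out = 1/(2πr h) = 1/(2π·0.0989·7.25) = 0.2220 m·K/W
R_calcium silicate = ΣR − ΣR_known = 2.471 − 1.113 = 1.358 m·K/W
ln(r₂/r₁)/(2πk) = 1.358 ⇒ k = 0.5183/(2π·1.358) = 0.0607 W/m·K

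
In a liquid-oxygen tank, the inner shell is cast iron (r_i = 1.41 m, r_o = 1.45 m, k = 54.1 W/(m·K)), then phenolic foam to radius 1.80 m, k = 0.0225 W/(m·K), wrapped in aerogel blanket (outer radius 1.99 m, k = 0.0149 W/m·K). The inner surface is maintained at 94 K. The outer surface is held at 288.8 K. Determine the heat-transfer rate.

Series thermal resistances, inner to outer:
  R_cast iron = (1/1.41 − 1/1.45)/(4πk) = 0.01956/(4π·54.1) = 2.878×10^-5 K/W
  R_phenolic foam = (1/1.45 − 1/1.80)/(4πk) = 0.1341/(4π·0.0225) = 0.4743 K/W
  R_aerogel blanket = (1/1.80 − 1/1.99)/(4πk) = 0.05304/(4π·0.0149) = 0.2833 K/W
ΣR = 2.878×10^-5 + 0.4743 + 0.2833 = 0.7576 K/W
Q = ΔT/ΣR = (94 K − 288.8 K)/0.7576 = -257 W
(Negative Q ⇒ heat flows inward; heat gain = 257 W.)

Q = 257 W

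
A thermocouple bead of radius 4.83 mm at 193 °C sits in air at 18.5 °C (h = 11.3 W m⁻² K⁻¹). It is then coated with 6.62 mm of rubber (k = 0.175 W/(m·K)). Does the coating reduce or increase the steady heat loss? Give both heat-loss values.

increases: 0.578 → 1.61 W

Critical radius for a sphere: r_cr = 2k/h = 0.0310 m = 3.10 cm.
Outer radius after coating: r₂ = 0.00483 + 0.00662 = 0.01145 m.
Since r₁ < r_cr and r₂ ≤ r_cr, the coating moves toward the maximum at r_cr — heat loss rises.
Bare: R = 1/(4πr₁²h) = 301.9 K/W; Q = 174.5/301.9 = 0.578 W.
Coated: R = R_cond + R_conv = 108.1 K/W; Q = 174.5/108.1 = 1.61 W.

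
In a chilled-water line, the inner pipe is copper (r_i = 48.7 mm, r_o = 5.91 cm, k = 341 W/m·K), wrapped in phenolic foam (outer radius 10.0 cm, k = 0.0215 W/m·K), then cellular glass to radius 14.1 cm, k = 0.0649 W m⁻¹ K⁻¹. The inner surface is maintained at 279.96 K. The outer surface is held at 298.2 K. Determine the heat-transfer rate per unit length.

Q' = 3.85 W/m

Treat each layer as a resistance in series:
  R'_copper = ln(0.0591/0.0487)/(2πk) = 0.1936/(2π·341) = 9.034×10^-5 m·K/W
  R'_phenolic foam = ln(0.100/0.0591)/(2πk) = 0.5259/(2π·0.0215) = 3.893 m·K/W
  R'_cellular glass = ln(0.141/0.100)/(2πk) = 0.3436/(2π·0.0649) = 0.8426 m·K/W
ΣR = 9.034×10^-5 + 3.893 + 0.8426 = 4.736 m·K/W
Q' = ΔT/ΣR = (279.96 K − 298.2 K)/4.736 = -3.85 W/m
(Negative Q' ⇒ heat flows inward; heat gain = 3.85 W/m.)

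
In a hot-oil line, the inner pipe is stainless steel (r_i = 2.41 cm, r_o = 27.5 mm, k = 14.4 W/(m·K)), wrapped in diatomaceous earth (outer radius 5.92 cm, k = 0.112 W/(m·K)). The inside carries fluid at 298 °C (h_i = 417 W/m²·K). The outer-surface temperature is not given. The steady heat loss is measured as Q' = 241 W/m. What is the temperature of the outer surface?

T_out = 31.2 °C

Series resistances:
  R'_conv,in = 1/(2πr h) = 1/(2π·0.0241·417) = 0.01584 m·K/W
  R'_stainless steel = ln(0.0275/0.0241)/(2πk) = 0.1320/(2π·14.4) = 0.001459 m·K/W
  R'_diatomaceous earth = ln(0.0592/0.0275)/(2πk) = 0.7667/(2π·0.112) = 1.090 m·K/W
ΣR = 1.107 m·K/W
ΔT = Q'·ΣR = 241 × 1.107 = 266.8 K
Heat flows outward, so T_out = T_in − ΔT = 298 − 266.8 = 31.2 °C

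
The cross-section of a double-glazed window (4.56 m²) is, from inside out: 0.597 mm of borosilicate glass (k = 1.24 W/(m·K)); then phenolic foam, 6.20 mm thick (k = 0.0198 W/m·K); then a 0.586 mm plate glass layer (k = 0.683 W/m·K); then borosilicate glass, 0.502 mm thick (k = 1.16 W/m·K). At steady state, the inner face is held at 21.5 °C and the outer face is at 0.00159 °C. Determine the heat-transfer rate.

Series thermal resistances, inner to outer:
  R_borosilicate glass = L/(kA) = 5.97×10^-4/(1.24·4.56) = 1.056×10^-4 K/W
  R_phenolic foam = L/(kA) = 0.00620/(0.0198·4.56) = 0.06867 K/W
  R_plate glass = L/(kA) = 5.86×10^-4/(0.683·4.56) = 1.882×10^-4 K/W
  R_borosilicate glass = L/(kA) = 5.02×10^-4/(1.16·4.56) = 9.490×10^-5 K/W
ΣR = 1.056×10^-4 + 0.06867 + 1.882×10^-4 + 9.490×10^-5 = 0.06906 K/W
Q = ΔT/ΣR = (21.5 °C − 0.00159 °C)/0.06906 = 311 W

Q = 311 W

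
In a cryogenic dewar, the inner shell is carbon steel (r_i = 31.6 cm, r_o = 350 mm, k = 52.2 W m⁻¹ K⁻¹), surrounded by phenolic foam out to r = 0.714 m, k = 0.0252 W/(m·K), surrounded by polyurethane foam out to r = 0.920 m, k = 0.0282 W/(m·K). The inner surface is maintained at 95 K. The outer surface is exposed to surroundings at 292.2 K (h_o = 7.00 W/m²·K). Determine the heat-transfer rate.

Q = 35.9 W

Resistance network (inner→outer):
  R_carbon steel = (1/0.316 − 1/0.350)/(4πk) = 0.3074/(4π·52.2) = 4.686×10^-4 K/W
  R_phenolic foam = (1/0.350 − 1/0.714)/(4πk) = 1.457/(4π·0.0252) = 4.600 K/W
  R_polyurethane foam = (1/0.714 − 1/0.920)/(4πk) = 0.3136/(4π·0.0282) = 0.8850 K/W
  R_conv,out = 1/(4πr²h) = 1/(4π·0.920²·7.00) = 0.01343 K/W
ΣR = 4.686×10^-4 + 4.600 + 0.8850 + 0.01343 = 5.499 K/W
Q = ΔT/ΣR = (95 K − 292.2 K)/5.499 = -35.9 W
(Negative Q ⇒ heat flows inward; heat gain = 35.9 W.)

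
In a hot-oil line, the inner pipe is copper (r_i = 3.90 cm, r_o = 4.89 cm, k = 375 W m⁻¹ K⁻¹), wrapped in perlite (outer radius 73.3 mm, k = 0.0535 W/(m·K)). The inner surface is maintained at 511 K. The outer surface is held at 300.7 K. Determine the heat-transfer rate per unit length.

Series thermal resistances, inner to outer:
  R'_copper = ln(0.0489/0.0390)/(2πk) = 0.2262/(2π·375) = 9.601×10^-5 m·K/W
  R'_perlite = ln(0.0733/0.0489)/(2πk) = 0.4048/(2π·0.0535) = 1.204 m·K/W
ΣR = 9.601×10^-5 + 1.204 = 1.204 m·K/W
Q' = ΔT/ΣR = (511 K − 300.7 K)/1.204 = 175 W/m

Q' = 175 W/m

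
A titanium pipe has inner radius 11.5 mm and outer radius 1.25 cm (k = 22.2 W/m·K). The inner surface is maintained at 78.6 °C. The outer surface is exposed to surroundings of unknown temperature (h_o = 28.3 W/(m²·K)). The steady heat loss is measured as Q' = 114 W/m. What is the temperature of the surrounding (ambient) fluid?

T_out = 27.2 °C

Sum the resistances:
  R'_titanium = ln(0.0125/0.0115)/(2πk) = 0.08338/(2π·22.2) = 5.978×10^-4 m·K/W
  R'_conv,out = 1/(2πr h) = 1/(2π·0.0125·28.3) = 0.4499 m·K/W
ΣR = 0.4505 m·K/W
ΔT = Q'·ΣR = 114 × 0.4505 = 51.36 K
Heat flows outward, so T_out = T_in − ΔT = 78.6 − 51.36 = 27.2 °C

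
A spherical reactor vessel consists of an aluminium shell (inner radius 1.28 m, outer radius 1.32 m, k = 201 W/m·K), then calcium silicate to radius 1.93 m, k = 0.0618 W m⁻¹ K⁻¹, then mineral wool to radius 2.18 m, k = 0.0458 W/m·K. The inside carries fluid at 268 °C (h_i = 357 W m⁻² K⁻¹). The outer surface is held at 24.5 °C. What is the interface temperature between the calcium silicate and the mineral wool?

Treat each layer as a resistance in series:
  R_conv,in = 1/(4πr²h) = 1/(4π·1.28²·357) = 1.361×10^-4 K/W
  R_aluminium = (1/1.28 − 1/1.32)/(4πk) = 0.02367/(4π·201) = 9.373×10^-6 K/W
  R_calcium silicate = (1/1.32 − 1/1.93)/(4πk) = 0.2394/(4π·0.0618) = 0.3083 K/W
  R_mineral wool = (1/1.93 − 1/2.18)/(4πk) = 0.05942/(4π·0.0458) = 0.1032 K/W
ΣR = 1.361×10^-4 + 9.373×10^-6 + 0.3083 + 0.1032 = 0.4116 K/W
Q = ΔT/ΣR = (268 °C − 24.5 °C)/0.4116 = 591.6 W
From the inner boundary to the calcium silicate/mineral wool interface, ΣR_partial = 0.3084 K/W.
T_interface = T_in − Q·ΣR_partial = 268 °C − (591.6)(0.3084) = 85.6 °C

T = 85.6 °C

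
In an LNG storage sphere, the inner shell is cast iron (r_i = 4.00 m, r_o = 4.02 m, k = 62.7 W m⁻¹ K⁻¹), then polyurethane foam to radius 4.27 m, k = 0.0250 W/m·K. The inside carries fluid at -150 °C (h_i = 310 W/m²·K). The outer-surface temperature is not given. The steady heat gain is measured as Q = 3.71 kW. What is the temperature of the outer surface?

T_out = 22.1 °C

Series resistances:
  R_conv,in = 1/(4πr²h) = 1/(4π·4.00²·310) = 1.604×10^-5 K/W
  R_cast iron = (1/4.00 − 1/4.02)/(4πk) = 0.001244/(4π·62.7) = 1.579×10^-6 K/W
  R_polyurethane foam = (1/4.02 − 1/4.27)/(4πk) = 0.01456/(4π·0.0250) = 0.04636 K/W
ΣR = 0.04638 K/W
ΔT = Q·ΣR = 3710 × 0.04638 = 172.1 K
Heat flows inward, so T_out = T_in + ΔT = -150 + 172.1 = 22.1 °C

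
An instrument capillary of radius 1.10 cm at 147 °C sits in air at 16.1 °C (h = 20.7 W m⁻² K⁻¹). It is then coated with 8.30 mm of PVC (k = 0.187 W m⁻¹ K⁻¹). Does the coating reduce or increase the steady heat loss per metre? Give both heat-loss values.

Critical radius for a cylinder: r_cr = k/h = 0.00903 m = 0.903 cm.
Outer radius after coating: r₂ = 0.0110 + 0.00830 = 0.01930 m.
Since r₁ ≥ r_cr, any added insulation reduces the heat loss.
Bare: R = 1/(2πr₁h) = 0.6990 m·K/W; Q = 130.9/0.6990 = 187 W/m.
Coated: R = R_cond + R_conv = 0.8769 m·K/W; Q = 130.9/0.8769 = 149 W/m.

reduces: 187 → 149 W/m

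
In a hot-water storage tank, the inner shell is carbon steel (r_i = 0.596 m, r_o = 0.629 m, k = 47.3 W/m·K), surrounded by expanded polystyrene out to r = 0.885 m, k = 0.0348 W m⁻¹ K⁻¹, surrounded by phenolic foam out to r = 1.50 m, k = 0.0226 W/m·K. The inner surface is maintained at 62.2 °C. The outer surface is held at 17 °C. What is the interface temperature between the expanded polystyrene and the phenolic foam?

Series thermal resistances, inner to outer:
  R_carbon steel = (1/0.596 − 1/0.629)/(4πk) = 0.08803/(4π·47.3) = 1.481×10^-4 K/W
  R_expanded polystyrene = (1/0.629 − 1/0.885)/(4πk) = 0.4599/(4π·0.0348) = 1.052 K/W
  R_phenolic foam = (1/0.885 − 1/1.50)/(4πk) = 0.4633/(4π·0.0226) = 1.631 K/W
ΣR = 1.481×10^-4 + 1.052 + 1.631 = 2.683 K/W
Q = ΔT/ΣR = (62.2 °C − 17 °C)/2.683 = 16.85 W
From the inner boundary to the expanded polystyrene/phenolic foam interface, ΣR_partial = 1.052 K/W.
T_interface = T_in − Q·ΣR_partial = 62.2 °C − (16.85)(1.052) = 44.5 °C

T = 44.5 °C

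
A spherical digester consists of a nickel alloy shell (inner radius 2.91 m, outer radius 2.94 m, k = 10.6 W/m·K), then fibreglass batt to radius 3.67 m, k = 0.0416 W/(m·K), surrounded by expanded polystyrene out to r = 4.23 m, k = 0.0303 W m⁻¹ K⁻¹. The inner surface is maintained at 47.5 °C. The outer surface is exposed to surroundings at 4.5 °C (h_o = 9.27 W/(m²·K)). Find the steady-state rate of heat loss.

Treat each layer as a resistance in series:
  R_nickel alloy = (1/2.91 − 1/2.94)/(4πk) = 0.003507/(4π·10.6) = 2.632×10^-5 K/W
  R_fibreglass batt = (1/2.94 − 1/3.67)/(4πk) = 0.06766/(4π·0.0416) = 0.1294 K/W
  R_expanded polystyrene = (1/3.67 − 1/4.23)/(4πk) = 0.03607/(4π·0.0303) = 0.09474 K/W
  R_conv,out = 1/(4πr²h) = 1/(4π·4.23²·9.27) = 4.798×10^-4 K/W
ΣR = 2.632×10^-5 + 0.1294 + 0.09474 + 4.798×10^-4 = 0.2246 K/W
Q = ΔT/ΣR = (47.5 °C − 4.5 °C)/0.2246 = 191 W

Q = 191 W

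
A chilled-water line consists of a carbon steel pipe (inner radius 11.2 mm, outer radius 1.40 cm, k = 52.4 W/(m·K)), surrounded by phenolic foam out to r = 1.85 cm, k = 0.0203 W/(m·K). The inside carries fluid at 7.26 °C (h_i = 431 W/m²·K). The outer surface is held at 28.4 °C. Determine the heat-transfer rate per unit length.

Resistance network (inner→outer):
  R'_conv,in = 1/(2πr h) = 1/(2π·0.0112·431) = 0.03297 m·K/W
  R'_carbon steel = ln(0.0140/0.0112)/(2πk) = 0.2231/(2π·52.4) = 6.778×10^-4 m·K/W
  R'_phenolic foam = ln(0.0185/0.0140)/(2πk) = 0.2787/(2π·0.0203) = 2.185 m·K/W
ΣR = 0.03297 + 6.778×10^-4 + 2.185 = 2.219 m·K/W
Q' = ΔT/ΣR = (7.26 °C − 28.4 °C)/2.219 = -9.53 W/m
(Negative Q' ⇒ heat flows inward; heat gain = 9.53 W/m.)

Q' = 9.53 W/m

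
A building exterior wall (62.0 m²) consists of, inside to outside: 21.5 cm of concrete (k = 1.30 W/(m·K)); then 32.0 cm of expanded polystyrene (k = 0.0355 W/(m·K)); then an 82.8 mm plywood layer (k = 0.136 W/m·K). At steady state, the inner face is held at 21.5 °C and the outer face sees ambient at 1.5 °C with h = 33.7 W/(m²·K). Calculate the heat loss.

Resistance network (inner→outer):
  R_concrete = L/(kA) = 0.215/(1.30·62.0) = 0.002667 K/W
  R_expanded polystyrene = L/(kA) = 0.320/(0.0355·62.0) = 0.1454 K/W
  R_plywood = L/(kA) = 0.0828/(0.136·62.0) = 0.009820 K/W
  R_conv,out = 1/(hA) = 1/(33.7·62.0) = 4.786×10^-4 K/W
ΣR = 0.002667 + 0.1454 + 0.009820 + 4.786×10^-4 = 0.1584 K/W
Q = ΔT/ΣR = (21.5 °C − 1.5 °C)/0.1584 = 126 W

Q = 126 W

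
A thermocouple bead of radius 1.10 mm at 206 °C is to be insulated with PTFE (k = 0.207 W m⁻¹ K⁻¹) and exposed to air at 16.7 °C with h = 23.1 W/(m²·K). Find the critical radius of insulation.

For a sphere, r_cr = 2k_ins/h = 2·0.207/23.1 = 0.0179 m = 1.79 cm

r_cr = 1.79 cm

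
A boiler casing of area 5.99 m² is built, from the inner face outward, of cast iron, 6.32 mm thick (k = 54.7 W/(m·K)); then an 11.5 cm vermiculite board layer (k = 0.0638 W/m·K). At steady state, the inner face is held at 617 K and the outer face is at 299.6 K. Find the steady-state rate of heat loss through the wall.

Treat each layer as a resistance in series:
  R_cast iron = L/(kA) = 0.00632/(54.7·5.99) = 1.929×10^-5 K/W
  R_vermiculite board = L/(kA) = 0.115/(0.0638·5.99) = 0.3009 K/W
ΣR = 1.929×10^-5 + 0.3009 = 0.3009 K/W
Q = ΔT/ΣR = (617 K − 299.6 K)/0.3009 = 1050 W

Q = 1050 W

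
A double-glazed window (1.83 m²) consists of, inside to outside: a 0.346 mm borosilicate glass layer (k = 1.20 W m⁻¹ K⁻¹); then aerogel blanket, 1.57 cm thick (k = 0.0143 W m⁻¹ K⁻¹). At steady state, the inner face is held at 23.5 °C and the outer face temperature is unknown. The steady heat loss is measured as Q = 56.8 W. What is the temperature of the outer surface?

T_out = -10.6 °C

Sum the resistances:
  R_borosilicate glass = L/(kA) = 3.46×10^-4/(1.20·1.83) = 1.576×10^-4 K/W
  R_aerogel blanket = L/(kA) = 0.0157/(0.0143·1.83) = 0.5999 K/W
ΣR = 0.6001 K/W
ΔT = Q·ΣR = 56.8 × 0.6001 = 34.09 K
Heat flows outward, so T_out = T_in − ΔT = 23.5 − 34.09 = -10.6 °C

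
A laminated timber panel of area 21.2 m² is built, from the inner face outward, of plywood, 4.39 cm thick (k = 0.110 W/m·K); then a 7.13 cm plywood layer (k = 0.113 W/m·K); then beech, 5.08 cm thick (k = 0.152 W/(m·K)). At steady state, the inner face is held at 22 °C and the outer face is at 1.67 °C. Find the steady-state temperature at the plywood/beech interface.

Series thermal resistances, inner to outer:
  R_plywood = L/(kA) = 0.0439/(0.110·21.2) = 0.01883 K/W
  R_plywood = L/(kA) = 0.0713/(0.113·21.2) = 0.02976 K/W
  R_beech = L/(kA) = 0.0508/(0.152·21.2) = 0.01576 K/W
ΣR = 0.01883 + 0.02976 + 0.01576 = 0.06435 K/W
Q = ΔT/ΣR = (22 °C − 1.67 °C)/0.06435 = 315.9 W
From the inner boundary to the plywood/beech interface, ΣR_partial = 0.04859 K/W.
T_interface = T_in − Q·ΣR_partial = 22 °C − (315.9)(0.04859) = 6.65 °C

T = 6.65 °C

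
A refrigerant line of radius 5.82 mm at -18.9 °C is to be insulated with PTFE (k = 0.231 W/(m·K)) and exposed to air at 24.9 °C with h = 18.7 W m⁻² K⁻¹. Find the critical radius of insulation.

For a cylinder, r_cr = k_ins/h = 0.231/18.7 = 0.0124 m = 1.24 cm

r_cr = 1.24 cm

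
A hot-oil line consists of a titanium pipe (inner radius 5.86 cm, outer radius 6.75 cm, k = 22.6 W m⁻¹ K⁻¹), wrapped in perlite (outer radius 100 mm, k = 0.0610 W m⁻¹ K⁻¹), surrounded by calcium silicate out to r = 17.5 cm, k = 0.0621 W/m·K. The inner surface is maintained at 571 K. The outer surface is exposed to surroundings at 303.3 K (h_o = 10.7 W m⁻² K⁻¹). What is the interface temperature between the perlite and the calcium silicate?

T = 463 K

Series thermal resistances, inner to outer:
  R'_titanium = ln(0.0675/0.0586)/(2πk) = 0.1414/(2π·22.6) = 9.957×10^-4 m·K/W
  R'_perlite = ln(0.100/0.0675)/(2πk) = 0.3930/(2π·0.0610) = 1.025 m·K/W
  R'_calcium silicate = ln(0.175/0.100)/(2πk) = 0.5596/(2π·0.0621) = 1.434 m·K/W
  R'_conv,out = 1/(2πr h) = 1/(2π·0.175·10.7) = 0.08500 m·K/W
ΣR = 9.957×10^-4 + 1.025 + 1.434 + 0.08500 = 2.545 m·K/W
Q' = ΔT/ΣR = (571 K − 303.3 K)/2.545 = 105.2 W/m
From the inner boundary to the perlite/calcium silicate interface, ΣR_partial = 1.026 m·K/W.
T_interface = T_in − Q'·ΣR_partial = 571 K − (105.2)(1.026) = 463 K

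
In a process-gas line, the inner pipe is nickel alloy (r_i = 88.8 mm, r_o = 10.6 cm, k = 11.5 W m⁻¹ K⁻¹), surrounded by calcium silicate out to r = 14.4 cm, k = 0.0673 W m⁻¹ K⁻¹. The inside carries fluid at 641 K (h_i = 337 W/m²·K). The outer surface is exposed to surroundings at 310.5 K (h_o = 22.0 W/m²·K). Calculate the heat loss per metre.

Q' = 422 W/m

Series thermal resistances, inner to outer:
  R'_conv,in = 1/(2πr h) = 1/(2π·0.0888·337) = 0.005318 m·K/W
  R'_nickel alloy = ln(0.106/0.0888)/(2πk) = 0.1771/(2π·11.5) = 0.002450 m·K/W
  R'_calcium silicate = ln(0.144/0.106)/(2πk) = 0.3064/(2π·0.0673) = 0.7245 m·K/W
  R'_conv,out = 1/(2πr h) = 1/(2π·0.144·22.0) = 0.05024 m·K/W
ΣR = 0.005318 + 0.002450 + 0.7245 + 0.05024 = 0.7825 m·K/W
Q' = ΔT/ΣR = (641 K − 310.5 K)/0.7825 = 422 W/m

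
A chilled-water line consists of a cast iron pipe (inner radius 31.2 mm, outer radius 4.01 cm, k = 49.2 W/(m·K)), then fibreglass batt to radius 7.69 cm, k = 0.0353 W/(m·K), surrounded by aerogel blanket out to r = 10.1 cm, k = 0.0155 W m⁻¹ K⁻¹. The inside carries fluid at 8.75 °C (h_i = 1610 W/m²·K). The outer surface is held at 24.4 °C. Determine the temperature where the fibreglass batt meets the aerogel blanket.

T = 16.8 °C

Resistance network (inner→outer):
  R'_conv,in = 1/(2πr h) = 1/(2π·0.0312·1610) = 0.003168 m·K/W
  R'_cast iron = ln(0.0401/0.0312)/(2πk) = 0.2510/(2π·49.2) = 8.118×10^-4 m·K/W
  R'_fibreglass batt = ln(0.0769/0.0401)/(2πk) = 0.6511/(2π·0.0353) = 2.936 m·K/W
  R'_aerogel blanket = ln(0.101/0.0769)/(2πk) = 0.2726/(2π·0.0155) = 2.799 m·K/W
ΣR = 0.003168 + 8.118×10^-4 + 2.936 + 2.799 = 5.739 m·K/W
Q' = ΔT/ΣR = (8.75 °C − 24.4 °C)/5.739 = -2.727 W/m
From the inner boundary to the fibreglass batt/aerogel blanket interface, ΣR_partial = 2.940 m·K/W.
T_interface = T_in − Q'·ΣR_partial = 8.75 °C − (-2.727)(2.940) = 16.8 °C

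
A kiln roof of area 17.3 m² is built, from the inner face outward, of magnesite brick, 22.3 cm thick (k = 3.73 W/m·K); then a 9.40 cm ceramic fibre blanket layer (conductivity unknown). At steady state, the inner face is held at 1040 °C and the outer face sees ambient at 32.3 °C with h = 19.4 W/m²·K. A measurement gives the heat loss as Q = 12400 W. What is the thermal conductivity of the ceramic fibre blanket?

k = 0.0726 W/m·K

ΣR = ΔT/Q = |1040 − 32.3|/12400 = 0.08127 K/W
Known resistances:
  R_magnesite brick = L/(kA) = 0.223/(3.73·17.3) = 0.003456 K/W
  R_conv,out = 1/(hA) = 1/(19.4·17.3) = 0.002980 K/W
R_ceramic fibre blanket = ΣR − ΣR_known = 0.08127 − 0.006436 = 0.07483 K/W
L/(kA) = 0.07483 ⇒ k = 0.0940/(0.07483·17.3) = 0.0726 W/m·K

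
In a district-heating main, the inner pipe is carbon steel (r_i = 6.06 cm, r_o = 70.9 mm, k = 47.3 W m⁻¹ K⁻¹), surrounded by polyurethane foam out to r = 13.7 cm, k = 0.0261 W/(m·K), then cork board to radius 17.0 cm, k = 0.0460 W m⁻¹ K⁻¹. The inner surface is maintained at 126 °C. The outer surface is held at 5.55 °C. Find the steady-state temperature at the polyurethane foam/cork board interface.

Treat each layer as a resistance in series:
  R'_carbon steel = ln(0.0709/0.0606)/(2πk) = 0.1570/(2π·47.3) = 5.282×10^-4 m·K/W
  R'_polyurethane foam = ln(0.137/0.0709)/(2πk) = 0.6587/(2π·0.0261) = 4.017 m·K/W
  R'_cork board = ln(0.170/0.137)/(2πk) = 0.2158/(2π·0.0460) = 0.7467 m·K/W
ΣR = 5.282×10^-4 + 4.017 + 0.7467 = 4.764 m·K/W
Q' = ΔT/ΣR = (126 °C − 5.55 °C)/4.764 = 25.28 W/m
From the inner boundary to the polyurethane foam/cork board interface, ΣR_partial = 4.018 m·K/W.
T_interface = T_in − Q'·ΣR_partial = 126 °C − (25.28)(4.018) = 24.4 °C

T = 24.4 °C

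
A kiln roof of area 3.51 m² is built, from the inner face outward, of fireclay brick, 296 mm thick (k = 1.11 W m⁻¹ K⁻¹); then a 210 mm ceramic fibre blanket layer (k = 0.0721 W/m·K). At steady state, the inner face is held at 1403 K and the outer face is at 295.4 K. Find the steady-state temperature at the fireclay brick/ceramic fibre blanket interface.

Treat each layer as a resistance in series:
  R_fireclay brick = L/(kA) = 0.296/(1.11·3.51) = 0.07597 K/W
  R_ceramic fibre blanket = L/(kA) = 0.210/(0.0721·3.51) = 0.8298 K/W
ΣR = 0.07597 + 0.8298 = 0.9058 K/W
Q = ΔT/ΣR = (1403 K − 295.4 K)/0.9058 = 1223 W
From the inner boundary to the fireclay brick/ceramic fibre blanket interface, ΣR_partial = 0.07597 K/W.
T_interface = T_in − Q·ΣR_partial = 1403 K − (1223)(0.07597) = 1310 K

T = 1310 K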